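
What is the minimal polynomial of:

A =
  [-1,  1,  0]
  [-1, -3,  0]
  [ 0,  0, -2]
x^2 + 4*x + 4

The characteristic polynomial is χ_A(x) = (x + 2)^3, so the eigenvalues are known. The minimal polynomial is
  m_A(x) = Π_λ (x − λ)^{k_λ}
where k_λ is the size of the *largest* Jordan block for λ (equivalently, the smallest k with (A − λI)^k v = 0 for every generalised eigenvector v of λ).

  λ = -2: largest Jordan block has size 2, contributing (x + 2)^2

So m_A(x) = (x + 2)^2 = x^2 + 4*x + 4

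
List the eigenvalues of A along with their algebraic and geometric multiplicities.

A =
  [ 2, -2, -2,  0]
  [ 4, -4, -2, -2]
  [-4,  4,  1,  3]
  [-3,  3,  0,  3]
λ = 0: alg = 2, geom = 2; λ = 1: alg = 2, geom = 1

Step 1 — factor the characteristic polynomial to read off the algebraic multiplicities:
  χ_A(x) = x^2*(x - 1)^2

Step 2 — compute geometric multiplicities via the rank-nullity identity g(λ) = n − rank(A − λI):
  rank(A − (0)·I) = 2, so dim ker(A − (0)·I) = n − 2 = 2
  rank(A − (1)·I) = 3, so dim ker(A − (1)·I) = n − 3 = 1

Summary:
  λ = 0: algebraic multiplicity = 2, geometric multiplicity = 2
  λ = 1: algebraic multiplicity = 2, geometric multiplicity = 1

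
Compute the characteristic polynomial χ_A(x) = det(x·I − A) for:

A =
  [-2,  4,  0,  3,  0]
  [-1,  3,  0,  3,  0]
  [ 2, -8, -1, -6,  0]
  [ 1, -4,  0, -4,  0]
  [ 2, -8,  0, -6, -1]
x^5 + 5*x^4 + 10*x^3 + 10*x^2 + 5*x + 1

Expanding det(x·I − A) (e.g. by cofactor expansion or by noting that A is similar to its Jordan form J, which has the same characteristic polynomial as A) gives
  χ_A(x) = x^5 + 5*x^4 + 10*x^3 + 10*x^2 + 5*x + 1
which factors as (x + 1)^5. The eigenvalues (with algebraic multiplicities) are λ = -1 with multiplicity 5.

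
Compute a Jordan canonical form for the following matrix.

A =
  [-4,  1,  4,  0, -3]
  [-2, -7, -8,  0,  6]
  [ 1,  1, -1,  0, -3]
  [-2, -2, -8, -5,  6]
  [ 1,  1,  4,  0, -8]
J_2(-5) ⊕ J_1(-5) ⊕ J_1(-5) ⊕ J_1(-5)

The characteristic polynomial is
  det(x·I − A) = x^5 + 25*x^4 + 250*x^3 + 1250*x^2 + 3125*x + 3125 = (x + 5)^5

Eigenvalues and multiplicities (the geometric multiplicity of λ is n − rank(A − λI), which equals the number of Jordan blocks for λ):
  λ = -5: algebraic multiplicity = 5, geometric multiplicity = 4

Determining the block sizes for each eigenvalue:
  λ = -5: 4 blocks summing to 5 forces exactly one block of size 2 and the rest size 1 → block sizes [2, 1, 1, 1]

Assembling the blocks gives a Jordan form
J =
  [-5,  1,  0,  0,  0]
  [ 0, -5,  0,  0,  0]
  [ 0,  0, -5,  0,  0]
  [ 0,  0,  0, -5,  0]
  [ 0,  0,  0,  0, -5]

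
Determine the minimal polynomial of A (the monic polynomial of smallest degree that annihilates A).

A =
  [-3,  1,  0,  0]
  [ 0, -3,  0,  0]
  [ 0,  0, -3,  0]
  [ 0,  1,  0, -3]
x^2 + 6*x + 9

The characteristic polynomial is χ_A(x) = (x + 3)^4, so the eigenvalues are known. The minimal polynomial is
  m_A(x) = Π_λ (x − λ)^{k_λ}
where k_λ is the size of the *largest* Jordan block for λ (equivalently, the smallest k with (A − λI)^k v = 0 for every generalised eigenvector v of λ).

  λ = -3: largest Jordan block has size 2, contributing (x + 3)^2

So m_A(x) = (x + 3)^2 = x^2 + 6*x + 9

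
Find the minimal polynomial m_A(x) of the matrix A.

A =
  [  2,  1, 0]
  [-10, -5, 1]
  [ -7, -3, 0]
x^3 + 3*x^2 + 3*x + 1

The characteristic polynomial is χ_A(x) = (x + 1)^3, so the eigenvalues are known. The minimal polynomial is
  m_A(x) = Π_λ (x − λ)^{k_λ}
where k_λ is the size of the *largest* Jordan block for λ (equivalently, the smallest k with (A − λI)^k v = 0 for every generalised eigenvector v of λ).

  λ = -1: largest Jordan block has size 3, contributing (x + 1)^3

So m_A(x) = (x + 1)^3 = x^3 + 3*x^2 + 3*x + 1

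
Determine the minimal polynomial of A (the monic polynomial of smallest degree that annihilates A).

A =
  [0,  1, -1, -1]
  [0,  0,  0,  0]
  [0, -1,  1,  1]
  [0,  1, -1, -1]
x^2

The characteristic polynomial is χ_A(x) = x^4, so the eigenvalues are known. The minimal polynomial is
  m_A(x) = Π_λ (x − λ)^{k_λ}
where k_λ is the size of the *largest* Jordan block for λ (equivalently, the smallest k with (A − λI)^k v = 0 for every generalised eigenvector v of λ).

  λ = 0: largest Jordan block has size 2, contributing (x − 0)^2

So m_A(x) = x^2 = x^2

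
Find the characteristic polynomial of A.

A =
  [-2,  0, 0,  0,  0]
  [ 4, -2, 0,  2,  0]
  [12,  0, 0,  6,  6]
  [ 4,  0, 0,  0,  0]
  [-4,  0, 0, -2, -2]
x^5 + 6*x^4 + 12*x^3 + 8*x^2

Expanding det(x·I − A) (e.g. by cofactor expansion or by noting that A is similar to its Jordan form J, which has the same characteristic polynomial as A) gives
  χ_A(x) = x^5 + 6*x^4 + 12*x^3 + 8*x^2
which factors as x^2*(x + 2)^3. The eigenvalues (with algebraic multiplicities) are λ = -2 with multiplicity 3, λ = 0 with multiplicity 2.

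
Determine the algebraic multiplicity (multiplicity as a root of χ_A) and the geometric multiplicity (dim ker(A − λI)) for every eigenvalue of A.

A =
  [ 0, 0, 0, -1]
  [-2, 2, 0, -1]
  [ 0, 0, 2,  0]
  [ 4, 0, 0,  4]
λ = 2: alg = 4, geom = 3

Step 1 — factor the characteristic polynomial to read off the algebraic multiplicities:
  χ_A(x) = (x - 2)^4

Step 2 — compute geometric multiplicities via the rank-nullity identity g(λ) = n − rank(A − λI):
  rank(A − (2)·I) = 1, so dim ker(A − (2)·I) = n − 1 = 3

Summary:
  λ = 2: algebraic multiplicity = 4, geometric multiplicity = 3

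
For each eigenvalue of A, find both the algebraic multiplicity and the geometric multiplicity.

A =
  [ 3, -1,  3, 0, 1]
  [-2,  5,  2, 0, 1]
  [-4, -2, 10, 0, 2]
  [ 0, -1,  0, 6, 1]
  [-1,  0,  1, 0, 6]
λ = 6: alg = 5, geom = 3

Step 1 — factor the characteristic polynomial to read off the algebraic multiplicities:
  χ_A(x) = (x - 6)^5

Step 2 — compute geometric multiplicities via the rank-nullity identity g(λ) = n − rank(A − λI):
  rank(A − (6)·I) = 2, so dim ker(A − (6)·I) = n − 2 = 3

Summary:
  λ = 6: algebraic multiplicity = 5, geometric multiplicity = 3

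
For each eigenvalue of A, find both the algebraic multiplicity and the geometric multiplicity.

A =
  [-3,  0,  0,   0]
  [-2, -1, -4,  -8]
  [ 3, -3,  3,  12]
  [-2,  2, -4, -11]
λ = -3: alg = 4, geom = 3

Step 1 — factor the characteristic polynomial to read off the algebraic multiplicities:
  χ_A(x) = (x + 3)^4

Step 2 — compute geometric multiplicities via the rank-nullity identity g(λ) = n − rank(A − λI):
  rank(A − (-3)·I) = 1, so dim ker(A − (-3)·I) = n − 1 = 3

Summary:
  λ = -3: algebraic multiplicity = 4, geometric multiplicity = 3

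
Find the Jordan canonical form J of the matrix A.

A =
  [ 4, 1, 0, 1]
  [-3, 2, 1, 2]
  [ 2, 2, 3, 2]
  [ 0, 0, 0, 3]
J_3(3) ⊕ J_1(3)

The characteristic polynomial is
  det(x·I − A) = x^4 - 12*x^3 + 54*x^2 - 108*x + 81 = (x - 3)^4

Eigenvalues and multiplicities (the geometric multiplicity of λ is n − rank(A − λI), which equals the number of Jordan blocks for λ):
  λ = 3: algebraic multiplicity = 4, geometric multiplicity = 2

Determining the block sizes for each eigenvalue:
  λ = 3: with am = 4 and gm = 2, the partition is not yet determined (e.g. several partitions of 4 into 2 parts exist). Let N = A − (3)·I. Computing rank(N^1) = 2, rank(N^2) = 1, rank(N^3) = 0; the number of blocks of size ≥ j is rank(N^{j−1}) − rank(N^j), giving [2, 1, 1]. So we have 1 block(s) of size 3, 1 block(s) of size 1 → block sizes [3, 1]

Assembling the blocks gives a Jordan form
J =
  [3, 1, 0, 0]
  [0, 3, 1, 0]
  [0, 0, 3, 0]
  [0, 0, 0, 3]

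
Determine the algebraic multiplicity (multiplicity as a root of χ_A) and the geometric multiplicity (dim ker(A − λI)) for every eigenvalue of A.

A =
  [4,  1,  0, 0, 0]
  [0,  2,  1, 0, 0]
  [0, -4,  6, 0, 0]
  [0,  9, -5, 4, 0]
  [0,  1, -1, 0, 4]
λ = 4: alg = 5, geom = 3

Step 1 — factor the characteristic polynomial to read off the algebraic multiplicities:
  χ_A(x) = (x - 4)^5

Step 2 — compute geometric multiplicities via the rank-nullity identity g(λ) = n − rank(A − λI):
  rank(A − (4)·I) = 2, so dim ker(A − (4)·I) = n − 2 = 3

Summary:
  λ = 4: algebraic multiplicity = 5, geometric multiplicity = 3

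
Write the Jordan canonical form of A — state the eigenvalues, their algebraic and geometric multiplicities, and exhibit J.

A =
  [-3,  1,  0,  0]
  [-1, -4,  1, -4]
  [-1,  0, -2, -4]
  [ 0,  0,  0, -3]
J_3(-3) ⊕ J_1(-3)

The characteristic polynomial is
  det(x·I − A) = x^4 + 12*x^3 + 54*x^2 + 108*x + 81 = (x + 3)^4

Eigenvalues and multiplicities (the geometric multiplicity of λ is n − rank(A − λI), which equals the number of Jordan blocks for λ):
  λ = -3: algebraic multiplicity = 4, geometric multiplicity = 2

Determining the block sizes for each eigenvalue:
  λ = -3: with am = 4 and gm = 2, the partition is not yet determined (e.g. several partitions of 4 into 2 parts exist). Let N = A − (-3)·I. Computing rank(N^1) = 2, rank(N^2) = 1, rank(N^3) = 0; the number of blocks of size ≥ j is rank(N^{j−1}) − rank(N^j), giving [2, 1, 1]. So we have 1 block(s) of size 3, 1 block(s) of size 1 → block sizes [3, 1]

Assembling the blocks gives a Jordan form
J =
  [-3,  1,  0,  0]
  [ 0, -3,  1,  0]
  [ 0,  0, -3,  0]
  [ 0,  0,  0, -3]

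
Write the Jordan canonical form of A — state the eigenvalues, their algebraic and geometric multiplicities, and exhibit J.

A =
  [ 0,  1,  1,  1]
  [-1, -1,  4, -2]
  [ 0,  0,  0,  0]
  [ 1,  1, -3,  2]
J_3(0) ⊕ J_1(1)

The characteristic polynomial is
  det(x·I − A) = x^4 - x^3 = x^3*(x - 1)

Eigenvalues and multiplicities (the geometric multiplicity of λ is n − rank(A − λI), which equals the number of Jordan blocks for λ):
  λ = 0: algebraic multiplicity = 3, geometric multiplicity = 1
  λ = 1: algebraic multiplicity = 1, geometric multiplicity = 1

Determining the block sizes for each eigenvalue:
  λ = 0: one block (gm = 1), so the single block has size am = 3 → block sizes [3]
  λ = 1: one block (gm = 1), so the single block has size am = 1 → block sizes [1]

Assembling the blocks gives a Jordan form
J =
  [0, 1, 0, 0]
  [0, 0, 1, 0]
  [0, 0, 0, 0]
  [0, 0, 0, 1]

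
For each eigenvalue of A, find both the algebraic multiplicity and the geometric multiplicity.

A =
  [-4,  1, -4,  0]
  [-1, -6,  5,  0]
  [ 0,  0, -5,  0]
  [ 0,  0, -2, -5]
λ = -5: alg = 4, geom = 2

Step 1 — factor the characteristic polynomial to read off the algebraic multiplicities:
  χ_A(x) = (x + 5)^4

Step 2 — compute geometric multiplicities via the rank-nullity identity g(λ) = n − rank(A − λI):
  rank(A − (-5)·I) = 2, so dim ker(A − (-5)·I) = n − 2 = 2

Summary:
  λ = -5: algebraic multiplicity = 4, geometric multiplicity = 2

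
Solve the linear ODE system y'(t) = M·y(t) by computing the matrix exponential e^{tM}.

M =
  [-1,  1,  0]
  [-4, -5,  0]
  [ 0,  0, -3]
e^{tM} =
  [2*t*exp(-3*t) + exp(-3*t), t*exp(-3*t), 0]
  [-4*t*exp(-3*t), -2*t*exp(-3*t) + exp(-3*t), 0]
  [0, 0, exp(-3*t)]

Strategy: write M = P · J · P⁻¹ where J is a Jordan canonical form, so e^{tM} = P · e^{tJ} · P⁻¹, and e^{tJ} can be computed block-by-block.

M has Jordan form
J =
  [-3,  1,  0]
  [ 0, -3,  0]
  [ 0,  0, -3]
(up to reordering of blocks).

Per-block formulas:
  For a 1×1 block at λ = -3: exp(t · [-3]) = [e^(-3t)].
  For a 2×2 Jordan block J_2(-3): exp(t · J_2(-3)) = e^(-3t)·(I + t·N), where N is the 2×2 nilpotent shift.

After assembling e^{tJ} and conjugating by P, we get:

e^{tM} =
  [2*t*exp(-3*t) + exp(-3*t), t*exp(-3*t), 0]
  [-4*t*exp(-3*t), -2*t*exp(-3*t) + exp(-3*t), 0]
  [0, 0, exp(-3*t)]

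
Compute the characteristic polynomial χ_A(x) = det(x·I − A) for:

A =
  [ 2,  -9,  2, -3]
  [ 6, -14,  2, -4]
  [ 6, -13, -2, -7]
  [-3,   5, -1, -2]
x^4 + 16*x^3 + 96*x^2 + 256*x + 256

Expanding det(x·I − A) (e.g. by cofactor expansion or by noting that A is similar to its Jordan form J, which has the same characteristic polynomial as A) gives
  χ_A(x) = x^4 + 16*x^3 + 96*x^2 + 256*x + 256
which factors as (x + 4)^4. The eigenvalues (with algebraic multiplicities) are λ = -4 with multiplicity 4.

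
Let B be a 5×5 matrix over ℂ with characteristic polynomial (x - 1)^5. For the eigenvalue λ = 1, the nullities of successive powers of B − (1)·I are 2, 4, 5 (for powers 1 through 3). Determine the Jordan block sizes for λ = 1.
Block sizes for λ = 1: [3, 2]

From the dimensions of kernels of powers, the number of Jordan blocks of size at least j is d_j − d_{j−1} where d_j = dim ker(N^j) (with d_0 = 0). Computing the differences gives [2, 2, 1].
The number of blocks of size exactly k is (#blocks of size ≥ k) − (#blocks of size ≥ k + 1), so the partition is: 1 block(s) of size 2, 1 block(s) of size 3.
In nonincreasing order the block sizes are [3, 2].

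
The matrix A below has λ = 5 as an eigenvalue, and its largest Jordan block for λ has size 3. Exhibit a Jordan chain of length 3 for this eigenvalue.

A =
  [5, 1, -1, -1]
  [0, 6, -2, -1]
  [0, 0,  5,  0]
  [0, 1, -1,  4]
A Jordan chain for λ = 5 of length 3:
v_1 = (-1, -1, 0, -1)ᵀ
v_2 = (-1, -2, 0, -1)ᵀ
v_3 = (0, 0, 1, 0)ᵀ

Let N = A − (5)·I. We want v_3 with N^3 v_3 = 0 but N^2 v_3 ≠ 0; then v_{j-1} := N · v_j for j = 3, …, 2.

Pick v_3 = (0, 0, 1, 0)ᵀ.
Then v_2 = N · v_3 = (-1, -2, 0, -1)ᵀ.
Then v_1 = N · v_2 = (-1, -1, 0, -1)ᵀ.

Sanity check: (A − (5)·I) v_1 = (0, 0, 0, 0)ᵀ = 0. ✓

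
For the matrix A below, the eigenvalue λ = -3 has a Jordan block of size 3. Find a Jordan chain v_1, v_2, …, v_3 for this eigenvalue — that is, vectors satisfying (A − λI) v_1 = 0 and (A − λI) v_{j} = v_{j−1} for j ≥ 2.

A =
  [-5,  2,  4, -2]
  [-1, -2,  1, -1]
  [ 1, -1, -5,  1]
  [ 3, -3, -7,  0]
A Jordan chain for λ = -3 of length 3:
v_1 = (0, -1, 0, -1)ᵀ
v_2 = (-2, -1, 1, 3)ᵀ
v_3 = (1, 0, 0, 0)ᵀ

Let N = A − (-3)·I. We want v_3 with N^3 v_3 = 0 but N^2 v_3 ≠ 0; then v_{j-1} := N · v_j for j = 3, …, 2.

Pick v_3 = (1, 0, 0, 0)ᵀ.
Then v_2 = N · v_3 = (-2, -1, 1, 3)ᵀ.
Then v_1 = N · v_2 = (0, -1, 0, -1)ᵀ.

Sanity check: (A − (-3)·I) v_1 = (0, 0, 0, 0)ᵀ = 0. ✓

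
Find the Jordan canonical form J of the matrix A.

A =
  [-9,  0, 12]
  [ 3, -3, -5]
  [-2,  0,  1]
J_1(-5) ⊕ J_2(-3)

The characteristic polynomial is
  det(x·I − A) = x^3 + 11*x^2 + 39*x + 45 = (x + 3)^2*(x + 5)

Eigenvalues and multiplicities (the geometric multiplicity of λ is n − rank(A − λI), which equals the number of Jordan blocks for λ):
  λ = -5: algebraic multiplicity = 1, geometric multiplicity = 1
  λ = -3: algebraic multiplicity = 2, geometric multiplicity = 1

Determining the block sizes for each eigenvalue:
  λ = -5: one block (gm = 1), so the single block has size am = 1 → block sizes [1]
  λ = -3: one block (gm = 1), so the single block has size am = 2 → block sizes [2]

Assembling the blocks gives a Jordan form
J =
  [-5,  0,  0]
  [ 0, -3,  1]
  [ 0,  0, -3]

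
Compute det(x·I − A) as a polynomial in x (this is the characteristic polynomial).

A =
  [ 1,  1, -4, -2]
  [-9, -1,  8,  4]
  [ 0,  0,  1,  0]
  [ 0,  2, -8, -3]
x^4 + 2*x^3 - 3*x^2 - 4*x + 4

Expanding det(x·I − A) (e.g. by cofactor expansion or by noting that A is similar to its Jordan form J, which has the same characteristic polynomial as A) gives
  χ_A(x) = x^4 + 2*x^3 - 3*x^2 - 4*x + 4
which factors as (x - 1)^2*(x + 2)^2. The eigenvalues (with algebraic multiplicities) are λ = -2 with multiplicity 2, λ = 1 with multiplicity 2.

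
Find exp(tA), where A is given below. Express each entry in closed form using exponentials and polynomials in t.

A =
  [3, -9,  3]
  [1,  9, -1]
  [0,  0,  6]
e^{tA} =
  [-3*t*exp(6*t) + exp(6*t), -9*t*exp(6*t), 3*t*exp(6*t)]
  [t*exp(6*t), 3*t*exp(6*t) + exp(6*t), -t*exp(6*t)]
  [0, 0, exp(6*t)]

Strategy: write A = P · J · P⁻¹ where J is a Jordan canonical form, so e^{tA} = P · e^{tJ} · P⁻¹, and e^{tJ} can be computed block-by-block.

A has Jordan form
J =
  [6, 1, 0]
  [0, 6, 0]
  [0, 0, 6]
(up to reordering of blocks).

Per-block formulas:
  For a 2×2 Jordan block J_2(6): exp(t · J_2(6)) = e^(6t)·(I + t·N), where N is the 2×2 nilpotent shift.
  For a 1×1 block at λ = 6: exp(t · [6]) = [e^(6t)].

After assembling e^{tJ} and conjugating by P, we get:

e^{tA} =
  [-3*t*exp(6*t) + exp(6*t), -9*t*exp(6*t), 3*t*exp(6*t)]
  [t*exp(6*t), 3*t*exp(6*t) + exp(6*t), -t*exp(6*t)]
  [0, 0, exp(6*t)]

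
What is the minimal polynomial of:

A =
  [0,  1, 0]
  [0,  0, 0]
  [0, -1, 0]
x^2

The characteristic polynomial is χ_A(x) = x^3, so the eigenvalues are known. The minimal polynomial is
  m_A(x) = Π_λ (x − λ)^{k_λ}
where k_λ is the size of the *largest* Jordan block for λ (equivalently, the smallest k with (A − λI)^k v = 0 for every generalised eigenvector v of λ).

  λ = 0: largest Jordan block has size 2, contributing (x − 0)^2

So m_A(x) = x^2 = x^2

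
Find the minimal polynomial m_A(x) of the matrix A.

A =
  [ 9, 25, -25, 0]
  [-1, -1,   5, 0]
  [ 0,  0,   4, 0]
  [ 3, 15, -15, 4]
x^2 - 8*x + 16

The characteristic polynomial is χ_A(x) = (x - 4)^4, so the eigenvalues are known. The minimal polynomial is
  m_A(x) = Π_λ (x − λ)^{k_λ}
where k_λ is the size of the *largest* Jordan block for λ (equivalently, the smallest k with (A − λI)^k v = 0 for every generalised eigenvector v of λ).

  λ = 4: largest Jordan block has size 2, contributing (x − 4)^2

So m_A(x) = (x - 4)^2 = x^2 - 8*x + 16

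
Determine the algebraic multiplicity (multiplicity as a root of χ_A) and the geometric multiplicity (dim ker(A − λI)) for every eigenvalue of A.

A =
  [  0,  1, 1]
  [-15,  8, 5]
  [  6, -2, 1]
λ = 3: alg = 3, geom = 2

Step 1 — factor the characteristic polynomial to read off the algebraic multiplicities:
  χ_A(x) = (x - 3)^3

Step 2 — compute geometric multiplicities via the rank-nullity identity g(λ) = n − rank(A − λI):
  rank(A − (3)·I) = 1, so dim ker(A − (3)·I) = n − 1 = 2

Summary:
  λ = 3: algebraic multiplicity = 3, geometric multiplicity = 2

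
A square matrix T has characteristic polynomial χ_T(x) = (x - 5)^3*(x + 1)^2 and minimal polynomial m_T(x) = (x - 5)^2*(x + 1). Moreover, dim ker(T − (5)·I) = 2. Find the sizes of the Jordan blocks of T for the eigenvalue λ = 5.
Block sizes for λ = 5: [2, 1]

Step 1 — from the characteristic polynomial, algebraic multiplicity of λ = 5 is 3. From dim ker(T − (5)·I) = 2, there are exactly 2 Jordan blocks for λ = 5.
Step 2 — from the minimal polynomial, the factor (x − 5)^2 tells us the largest block for λ = 5 has size 2.
Step 3 — with total size 3, 2 blocks, and largest block 2, the block sizes (in nonincreasing order) are [2, 1].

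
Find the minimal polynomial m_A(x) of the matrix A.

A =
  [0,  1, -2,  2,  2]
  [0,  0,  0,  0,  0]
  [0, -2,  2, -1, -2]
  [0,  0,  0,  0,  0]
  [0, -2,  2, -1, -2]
x^2

The characteristic polynomial is χ_A(x) = x^5, so the eigenvalues are known. The minimal polynomial is
  m_A(x) = Π_λ (x − λ)^{k_λ}
where k_λ is the size of the *largest* Jordan block for λ (equivalently, the smallest k with (A − λI)^k v = 0 for every generalised eigenvector v of λ).

  λ = 0: largest Jordan block has size 2, contributing (x − 0)^2

So m_A(x) = x^2 = x^2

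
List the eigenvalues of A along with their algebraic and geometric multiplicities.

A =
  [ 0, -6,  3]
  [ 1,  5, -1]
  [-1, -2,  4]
λ = 3: alg = 3, geom = 2

Step 1 — factor the characteristic polynomial to read off the algebraic multiplicities:
  χ_A(x) = (x - 3)^3

Step 2 — compute geometric multiplicities via the rank-nullity identity g(λ) = n − rank(A − λI):
  rank(A − (3)·I) = 1, so dim ker(A − (3)·I) = n − 1 = 2

Summary:
  λ = 3: algebraic multiplicity = 3, geometric multiplicity = 2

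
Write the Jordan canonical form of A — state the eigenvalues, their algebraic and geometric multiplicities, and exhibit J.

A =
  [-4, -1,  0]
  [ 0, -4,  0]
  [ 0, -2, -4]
J_2(-4) ⊕ J_1(-4)

The characteristic polynomial is
  det(x·I − A) = x^3 + 12*x^2 + 48*x + 64 = (x + 4)^3

Eigenvalues and multiplicities (the geometric multiplicity of λ is n − rank(A − λI), which equals the number of Jordan blocks for λ):
  λ = -4: algebraic multiplicity = 3, geometric multiplicity = 2

Determining the block sizes for each eigenvalue:
  λ = -4: 2 blocks summing to 3 forces exactly one block of size 2 and the rest size 1 → block sizes [2, 1]

Assembling the blocks gives a Jordan form
J =
  [-4,  1,  0]
  [ 0, -4,  0]
  [ 0,  0, -4]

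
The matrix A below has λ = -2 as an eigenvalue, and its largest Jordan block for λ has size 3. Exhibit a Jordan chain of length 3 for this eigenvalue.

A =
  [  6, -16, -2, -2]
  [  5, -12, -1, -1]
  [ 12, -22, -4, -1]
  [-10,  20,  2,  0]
A Jordan chain for λ = -2 of length 3:
v_1 = (-4, -2, -4, 4)ᵀ
v_2 = (0, 0, 2, 0)ᵀ
v_3 = (2, 1, 0, 0)ᵀ

Let N = A − (-2)·I. We want v_3 with N^3 v_3 = 0 but N^2 v_3 ≠ 0; then v_{j-1} := N · v_j for j = 3, …, 2.

Pick v_3 = (2, 1, 0, 0)ᵀ.
Then v_2 = N · v_3 = (0, 0, 2, 0)ᵀ.
Then v_1 = N · v_2 = (-4, -2, -4, 4)ᵀ.

Sanity check: (A − (-2)·I) v_1 = (0, 0, 0, 0)ᵀ = 0. ✓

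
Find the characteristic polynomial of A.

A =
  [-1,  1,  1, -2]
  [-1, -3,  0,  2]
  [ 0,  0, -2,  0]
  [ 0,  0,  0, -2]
x^4 + 8*x^3 + 24*x^2 + 32*x + 16

Expanding det(x·I − A) (e.g. by cofactor expansion or by noting that A is similar to its Jordan form J, which has the same characteristic polynomial as A) gives
  χ_A(x) = x^4 + 8*x^3 + 24*x^2 + 32*x + 16
which factors as (x + 2)^4. The eigenvalues (with algebraic multiplicities) are λ = -2 with multiplicity 4.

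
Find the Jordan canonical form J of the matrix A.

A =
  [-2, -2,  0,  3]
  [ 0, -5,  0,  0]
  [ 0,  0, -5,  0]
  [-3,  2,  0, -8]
J_2(-5) ⊕ J_1(-5) ⊕ J_1(-5)

The characteristic polynomial is
  det(x·I − A) = x^4 + 20*x^3 + 150*x^2 + 500*x + 625 = (x + 5)^4

Eigenvalues and multiplicities (the geometric multiplicity of λ is n − rank(A − λI), which equals the number of Jordan blocks for λ):
  λ = -5: algebraic multiplicity = 4, geometric multiplicity = 3

Determining the block sizes for each eigenvalue:
  λ = -5: 3 blocks summing to 4 forces exactly one block of size 2 and the rest size 1 → block sizes [2, 1, 1]

Assembling the blocks gives a Jordan form
J =
  [-5,  1,  0,  0]
  [ 0, -5,  0,  0]
  [ 0,  0, -5,  0]
  [ 0,  0,  0, -5]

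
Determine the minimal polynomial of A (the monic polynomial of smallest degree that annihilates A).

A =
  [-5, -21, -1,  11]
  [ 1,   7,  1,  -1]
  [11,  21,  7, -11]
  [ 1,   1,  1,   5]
x^3 - 8*x^2 - 12*x + 144

The characteristic polynomial is χ_A(x) = (x - 6)^3*(x + 4), so the eigenvalues are known. The minimal polynomial is
  m_A(x) = Π_λ (x − λ)^{k_λ}
where k_λ is the size of the *largest* Jordan block for λ (equivalently, the smallest k with (A − λI)^k v = 0 for every generalised eigenvector v of λ).

  λ = -4: largest Jordan block has size 1, contributing (x + 4)
  λ = 6: largest Jordan block has size 2, contributing (x − 6)^2

So m_A(x) = (x - 6)^2*(x + 4) = x^3 - 8*x^2 - 12*x + 144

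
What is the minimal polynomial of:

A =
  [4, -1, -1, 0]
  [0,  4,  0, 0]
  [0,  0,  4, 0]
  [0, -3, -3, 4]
x^2 - 8*x + 16

The characteristic polynomial is χ_A(x) = (x - 4)^4, so the eigenvalues are known. The minimal polynomial is
  m_A(x) = Π_λ (x − λ)^{k_λ}
where k_λ is the size of the *largest* Jordan block for λ (equivalently, the smallest k with (A − λI)^k v = 0 for every generalised eigenvector v of λ).

  λ = 4: largest Jordan block has size 2, contributing (x − 4)^2

So m_A(x) = (x - 4)^2 = x^2 - 8*x + 16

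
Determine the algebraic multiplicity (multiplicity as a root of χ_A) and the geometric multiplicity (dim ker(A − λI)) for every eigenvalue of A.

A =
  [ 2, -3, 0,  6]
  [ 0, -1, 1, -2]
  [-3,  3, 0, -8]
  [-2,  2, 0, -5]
λ = -1: alg = 4, geom = 2

Step 1 — factor the characteristic polynomial to read off the algebraic multiplicities:
  χ_A(x) = (x + 1)^4

Step 2 — compute geometric multiplicities via the rank-nullity identity g(λ) = n − rank(A − λI):
  rank(A − (-1)·I) = 2, so dim ker(A − (-1)·I) = n − 2 = 2

Summary:
  λ = -1: algebraic multiplicity = 4, geometric multiplicity = 2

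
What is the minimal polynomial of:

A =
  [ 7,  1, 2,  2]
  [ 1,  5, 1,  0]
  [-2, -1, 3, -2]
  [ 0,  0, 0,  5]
x^3 - 15*x^2 + 75*x - 125

The characteristic polynomial is χ_A(x) = (x - 5)^4, so the eigenvalues are known. The minimal polynomial is
  m_A(x) = Π_λ (x − λ)^{k_λ}
where k_λ is the size of the *largest* Jordan block for λ (equivalently, the smallest k with (A − λI)^k v = 0 for every generalised eigenvector v of λ).

  λ = 5: largest Jordan block has size 3, contributing (x − 5)^3

So m_A(x) = (x - 5)^3 = x^3 - 15*x^2 + 75*x - 125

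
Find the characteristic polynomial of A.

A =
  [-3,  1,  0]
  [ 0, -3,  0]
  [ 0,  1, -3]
x^3 + 9*x^2 + 27*x + 27

Expanding det(x·I − A) (e.g. by cofactor expansion or by noting that A is similar to its Jordan form J, which has the same characteristic polynomial as A) gives
  χ_A(x) = x^3 + 9*x^2 + 27*x + 27
which factors as (x + 3)^3. The eigenvalues (with algebraic multiplicities) are λ = -3 with multiplicity 3.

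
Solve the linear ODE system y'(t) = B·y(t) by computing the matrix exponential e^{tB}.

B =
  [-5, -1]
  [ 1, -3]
e^{tB} =
  [-t*exp(-4*t) + exp(-4*t), -t*exp(-4*t)]
  [t*exp(-4*t), t*exp(-4*t) + exp(-4*t)]

Strategy: write B = P · J · P⁻¹ where J is a Jordan canonical form, so e^{tB} = P · e^{tJ} · P⁻¹, and e^{tJ} can be computed block-by-block.

B has Jordan form
J =
  [-4,  1]
  [ 0, -4]
(up to reordering of blocks).

Per-block formulas:
  For a 2×2 Jordan block J_2(-4): exp(t · J_2(-4)) = e^(-4t)·(I + t·N), where N is the 2×2 nilpotent shift.

After assembling e^{tJ} and conjugating by P, we get:

e^{tB} =
  [-t*exp(-4*t) + exp(-4*t), -t*exp(-4*t)]
  [t*exp(-4*t), t*exp(-4*t) + exp(-4*t)]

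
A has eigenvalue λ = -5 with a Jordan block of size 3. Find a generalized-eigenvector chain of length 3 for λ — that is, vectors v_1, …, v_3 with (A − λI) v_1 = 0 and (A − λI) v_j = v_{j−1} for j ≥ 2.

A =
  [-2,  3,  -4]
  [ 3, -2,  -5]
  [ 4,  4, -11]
A Jordan chain for λ = -5 of length 3:
v_1 = (2, -2, 0)ᵀ
v_2 = (3, 3, 4)ᵀ
v_3 = (1, 0, 0)ᵀ

Let N = A − (-5)·I. We want v_3 with N^3 v_3 = 0 but N^2 v_3 ≠ 0; then v_{j-1} := N · v_j for j = 3, …, 2.

Pick v_3 = (1, 0, 0)ᵀ.
Then v_2 = N · v_3 = (3, 3, 4)ᵀ.
Then v_1 = N · v_2 = (2, -2, 0)ᵀ.

Sanity check: (A − (-5)·I) v_1 = (0, 0, 0)ᵀ = 0. ✓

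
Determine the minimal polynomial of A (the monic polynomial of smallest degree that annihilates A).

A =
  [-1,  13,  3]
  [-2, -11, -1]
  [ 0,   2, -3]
x^3 + 15*x^2 + 75*x + 125

The characteristic polynomial is χ_A(x) = (x + 5)^3, so the eigenvalues are known. The minimal polynomial is
  m_A(x) = Π_λ (x − λ)^{k_λ}
where k_λ is the size of the *largest* Jordan block for λ (equivalently, the smallest k with (A − λI)^k v = 0 for every generalised eigenvector v of λ).

  λ = -5: largest Jordan block has size 3, contributing (x + 5)^3

So m_A(x) = (x + 5)^3 = x^3 + 15*x^2 + 75*x + 125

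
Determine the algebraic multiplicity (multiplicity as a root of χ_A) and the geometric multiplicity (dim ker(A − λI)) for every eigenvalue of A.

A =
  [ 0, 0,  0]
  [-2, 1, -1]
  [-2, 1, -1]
λ = 0: alg = 3, geom = 2

Step 1 — factor the characteristic polynomial to read off the algebraic multiplicities:
  χ_A(x) = x^3

Step 2 — compute geometric multiplicities via the rank-nullity identity g(λ) = n − rank(A − λI):
  rank(A − (0)·I) = 1, so dim ker(A − (0)·I) = n − 1 = 2

Summary:
  λ = 0: algebraic multiplicity = 3, geometric multiplicity = 2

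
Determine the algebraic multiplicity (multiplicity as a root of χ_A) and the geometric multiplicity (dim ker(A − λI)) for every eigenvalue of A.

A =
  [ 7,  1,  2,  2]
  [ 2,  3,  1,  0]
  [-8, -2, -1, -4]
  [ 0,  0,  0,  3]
λ = 3: alg = 4, geom = 2

Step 1 — factor the characteristic polynomial to read off the algebraic multiplicities:
  χ_A(x) = (x - 3)^4

Step 2 — compute geometric multiplicities via the rank-nullity identity g(λ) = n − rank(A − λI):
  rank(A − (3)·I) = 2, so dim ker(A − (3)·I) = n − 2 = 2

Summary:
  λ = 3: algebraic multiplicity = 4, geometric multiplicity = 2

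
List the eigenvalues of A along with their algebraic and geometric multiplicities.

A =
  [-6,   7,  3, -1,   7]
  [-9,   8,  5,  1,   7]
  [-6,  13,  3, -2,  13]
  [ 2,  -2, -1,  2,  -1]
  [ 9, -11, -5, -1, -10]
λ = -3: alg = 2, geom = 1; λ = 1: alg = 3, geom = 1

Step 1 — factor the characteristic polynomial to read off the algebraic multiplicities:
  χ_A(x) = (x - 1)^3*(x + 3)^2

Step 2 — compute geometric multiplicities via the rank-nullity identity g(λ) = n − rank(A − λI):
  rank(A − (-3)·I) = 4, so dim ker(A − (-3)·I) = n − 4 = 1
  rank(A − (1)·I) = 4, so dim ker(A − (1)·I) = n − 4 = 1

Summary:
  λ = -3: algebraic multiplicity = 2, geometric multiplicity = 1
  λ = 1: algebraic multiplicity = 3, geometric multiplicity = 1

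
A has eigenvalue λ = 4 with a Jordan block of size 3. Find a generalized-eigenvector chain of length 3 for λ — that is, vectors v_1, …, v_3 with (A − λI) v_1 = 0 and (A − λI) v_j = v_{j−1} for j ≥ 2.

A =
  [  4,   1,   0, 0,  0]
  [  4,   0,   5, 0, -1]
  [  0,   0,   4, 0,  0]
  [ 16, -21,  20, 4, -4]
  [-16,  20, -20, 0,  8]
A Jordan chain for λ = 4 of length 3:
v_1 = (4, 0, 0, -20, 16)ᵀ
v_2 = (0, 4, 0, 16, -16)ᵀ
v_3 = (1, 0, 0, 0, 0)ᵀ

Let N = A − (4)·I. We want v_3 with N^3 v_3 = 0 but N^2 v_3 ≠ 0; then v_{j-1} := N · v_j for j = 3, …, 2.

Pick v_3 = (1, 0, 0, 0, 0)ᵀ.
Then v_2 = N · v_3 = (0, 4, 0, 16, -16)ᵀ.
Then v_1 = N · v_2 = (4, 0, 0, -20, 16)ᵀ.

Sanity check: (A − (4)·I) v_1 = (0, 0, 0, 0, 0)ᵀ = 0. ✓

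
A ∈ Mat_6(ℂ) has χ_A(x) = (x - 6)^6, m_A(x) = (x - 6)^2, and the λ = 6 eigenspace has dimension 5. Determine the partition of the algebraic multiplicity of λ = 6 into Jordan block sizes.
Block sizes for λ = 6: [2, 1, 1, 1, 1]

Step 1 — from the characteristic polynomial, algebraic multiplicity of λ = 6 is 6. From dim ker(A − (6)·I) = 5, there are exactly 5 Jordan blocks for λ = 6.
Step 2 — from the minimal polynomial, the factor (x − 6)^2 tells us the largest block for λ = 6 has size 2.
Step 3 — with total size 6, 5 blocks, and largest block 2, the block sizes (in nonincreasing order) are [2, 1, 1, 1, 1].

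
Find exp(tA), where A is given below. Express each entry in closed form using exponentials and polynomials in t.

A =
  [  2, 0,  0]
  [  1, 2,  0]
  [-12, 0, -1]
e^{tA} =
  [exp(2*t), 0, 0]
  [t*exp(2*t), exp(2*t), 0]
  [-4*exp(2*t) + 4*exp(-t), 0, exp(-t)]

Strategy: write A = P · J · P⁻¹ where J is a Jordan canonical form, so e^{tA} = P · e^{tJ} · P⁻¹, and e^{tJ} can be computed block-by-block.

A has Jordan form
J =
  [-1, 0, 0]
  [ 0, 2, 1]
  [ 0, 0, 2]
(up to reordering of blocks).

Per-block formulas:
  For a 2×2 Jordan block J_2(2): exp(t · J_2(2)) = e^(2t)·(I + t·N), where N is the 2×2 nilpotent shift.
  For a 1×1 block at λ = -1: exp(t · [-1]) = [e^(-1t)].

After assembling e^{tJ} and conjugating by P, we get:

e^{tA} =
  [exp(2*t), 0, 0]
  [t*exp(2*t), exp(2*t), 0]
  [-4*exp(2*t) + 4*exp(-t), 0, exp(-t)]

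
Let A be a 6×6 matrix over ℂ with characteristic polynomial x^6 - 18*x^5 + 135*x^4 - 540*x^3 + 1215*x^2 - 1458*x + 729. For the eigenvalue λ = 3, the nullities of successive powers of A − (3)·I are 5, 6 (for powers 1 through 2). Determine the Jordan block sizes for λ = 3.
Block sizes for λ = 3: [2, 1, 1, 1, 1]

From the dimensions of kernels of powers, the number of Jordan blocks of size at least j is d_j − d_{j−1} where d_j = dim ker(N^j) (with d_0 = 0). Computing the differences gives [5, 1].
The number of blocks of size exactly k is (#blocks of size ≥ k) − (#blocks of size ≥ k + 1), so the partition is: 4 block(s) of size 1, 1 block(s) of size 2.
In nonincreasing order the block sizes are [2, 1, 1, 1, 1].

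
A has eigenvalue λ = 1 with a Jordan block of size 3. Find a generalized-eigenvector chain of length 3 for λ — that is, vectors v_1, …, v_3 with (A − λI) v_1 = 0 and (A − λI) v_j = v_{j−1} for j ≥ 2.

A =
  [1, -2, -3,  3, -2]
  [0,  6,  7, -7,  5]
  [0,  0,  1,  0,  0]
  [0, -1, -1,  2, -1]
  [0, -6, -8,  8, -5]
A Jordan chain for λ = 1 of length 3:
v_1 = (-1, 2, 0, 0, -2)ᵀ
v_2 = (-2, 5, 0, -1, -6)ᵀ
v_3 = (0, 1, 0, 0, 0)ᵀ

Let N = A − (1)·I. We want v_3 with N^3 v_3 = 0 but N^2 v_3 ≠ 0; then v_{j-1} := N · v_j for j = 3, …, 2.

Pick v_3 = (0, 1, 0, 0, 0)ᵀ.
Then v_2 = N · v_3 = (-2, 5, 0, -1, -6)ᵀ.
Then v_1 = N · v_2 = (-1, 2, 0, 0, -2)ᵀ.

Sanity check: (A − (1)·I) v_1 = (0, 0, 0, 0, 0)ᵀ = 0. ✓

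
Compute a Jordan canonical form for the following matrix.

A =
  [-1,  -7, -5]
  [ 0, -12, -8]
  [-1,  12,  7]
J_3(-2)

The characteristic polynomial is
  det(x·I − A) = x^3 + 6*x^2 + 12*x + 8 = (x + 2)^3

Eigenvalues and multiplicities (the geometric multiplicity of λ is n − rank(A − λI), which equals the number of Jordan blocks for λ):
  λ = -2: algebraic multiplicity = 3, geometric multiplicity = 1

Determining the block sizes for each eigenvalue:
  λ = -2: one block (gm = 1), so the single block has size am = 3 → block sizes [3]

Assembling the blocks gives a Jordan form
J =
  [-2,  1,  0]
  [ 0, -2,  1]
  [ 0,  0, -2]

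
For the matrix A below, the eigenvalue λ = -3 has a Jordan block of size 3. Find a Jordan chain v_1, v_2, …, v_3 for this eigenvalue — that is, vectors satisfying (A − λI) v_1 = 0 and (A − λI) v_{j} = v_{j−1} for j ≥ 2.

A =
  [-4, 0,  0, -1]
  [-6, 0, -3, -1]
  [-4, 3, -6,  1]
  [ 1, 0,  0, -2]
A Jordan chain for λ = -3 of length 3:
v_1 = (0, -1, -1, 0)ᵀ
v_2 = (-1, -6, -4, 1)ᵀ
v_3 = (1, 0, 0, 0)ᵀ

Let N = A − (-3)·I. We want v_3 with N^3 v_3 = 0 but N^2 v_3 ≠ 0; then v_{j-1} := N · v_j for j = 3, …, 2.

Pick v_3 = (1, 0, 0, 0)ᵀ.
Then v_2 = N · v_3 = (-1, -6, -4, 1)ᵀ.
Then v_1 = N · v_2 = (0, -1, -1, 0)ᵀ.

Sanity check: (A − (-3)·I) v_1 = (0, 0, 0, 0)ᵀ = 0. ✓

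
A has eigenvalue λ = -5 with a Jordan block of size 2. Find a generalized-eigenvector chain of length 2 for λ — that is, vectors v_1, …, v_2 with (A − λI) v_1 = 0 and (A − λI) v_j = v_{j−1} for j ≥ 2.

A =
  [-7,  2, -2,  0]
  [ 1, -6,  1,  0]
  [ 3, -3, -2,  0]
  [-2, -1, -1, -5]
A Jordan chain for λ = -5 of length 2:
v_1 = (-2, 1, 3, -2)ᵀ
v_2 = (1, 0, 0, 0)ᵀ

Let N = A − (-5)·I. We want v_2 with N^2 v_2 = 0 but N^1 v_2 ≠ 0; then v_{j-1} := N · v_j for j = 2, …, 2.

Pick v_2 = (1, 0, 0, 0)ᵀ.
Then v_1 = N · v_2 = (-2, 1, 3, -2)ᵀ.

Sanity check: (A − (-5)·I) v_1 = (0, 0, 0, 0)ᵀ = 0. ✓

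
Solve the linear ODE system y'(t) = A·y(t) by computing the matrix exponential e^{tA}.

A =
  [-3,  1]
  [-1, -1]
e^{tA} =
  [-t*exp(-2*t) + exp(-2*t), t*exp(-2*t)]
  [-t*exp(-2*t), t*exp(-2*t) + exp(-2*t)]

Strategy: write A = P · J · P⁻¹ where J is a Jordan canonical form, so e^{tA} = P · e^{tJ} · P⁻¹, and e^{tJ} can be computed block-by-block.

A has Jordan form
J =
  [-2,  1]
  [ 0, -2]
(up to reordering of blocks).

Per-block formulas:
  For a 2×2 Jordan block J_2(-2): exp(t · J_2(-2)) = e^(-2t)·(I + t·N), where N is the 2×2 nilpotent shift.

After assembling e^{tJ} and conjugating by P, we get:

e^{tA} =
  [-t*exp(-2*t) + exp(-2*t), t*exp(-2*t)]
  [-t*exp(-2*t), t*exp(-2*t) + exp(-2*t)]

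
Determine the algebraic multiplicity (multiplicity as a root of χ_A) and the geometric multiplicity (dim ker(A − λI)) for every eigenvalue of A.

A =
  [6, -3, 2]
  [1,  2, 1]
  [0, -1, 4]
λ = 4: alg = 3, geom = 1

Step 1 — factor the characteristic polynomial to read off the algebraic multiplicities:
  χ_A(x) = (x - 4)^3

Step 2 — compute geometric multiplicities via the rank-nullity identity g(λ) = n − rank(A − λI):
  rank(A − (4)·I) = 2, so dim ker(A − (4)·I) = n − 2 = 1

Summary:
  λ = 4: algebraic multiplicity = 3, geometric multiplicity = 1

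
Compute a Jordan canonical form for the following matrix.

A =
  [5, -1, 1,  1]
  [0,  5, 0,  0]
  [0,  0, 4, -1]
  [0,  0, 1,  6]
J_2(5) ⊕ J_2(5)

The characteristic polynomial is
  det(x·I − A) = x^4 - 20*x^3 + 150*x^2 - 500*x + 625 = (x - 5)^4

Eigenvalues and multiplicities (the geometric multiplicity of λ is n − rank(A − λI), which equals the number of Jordan blocks for λ):
  λ = 5: algebraic multiplicity = 4, geometric multiplicity = 2

Determining the block sizes for each eigenvalue:
  λ = 5: with am = 4 and gm = 2, the partition is not yet determined (e.g. several partitions of 4 into 2 parts exist). Let N = A − (5)·I. Computing rank(N^1) = 2, rank(N^2) = 0; the number of blocks of size ≥ j is rank(N^{j−1}) − rank(N^j), giving [2, 2]. So we have 2 block(s) of size 2 → block sizes [2, 2]

Assembling the blocks gives a Jordan form
J =
  [5, 1, 0, 0]
  [0, 5, 0, 0]
  [0, 0, 5, 1]
  [0, 0, 0, 5]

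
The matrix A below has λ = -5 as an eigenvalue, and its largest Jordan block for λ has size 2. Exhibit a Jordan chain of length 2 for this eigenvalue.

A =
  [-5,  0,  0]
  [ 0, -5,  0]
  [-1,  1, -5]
A Jordan chain for λ = -5 of length 2:
v_1 = (0, 0, -1)ᵀ
v_2 = (1, 0, 0)ᵀ

Let N = A − (-5)·I. We want v_2 with N^2 v_2 = 0 but N^1 v_2 ≠ 0; then v_{j-1} := N · v_j for j = 2, …, 2.

Pick v_2 = (1, 0, 0)ᵀ.
Then v_1 = N · v_2 = (0, 0, -1)ᵀ.

Sanity check: (A − (-5)·I) v_1 = (0, 0, 0)ᵀ = 0. ✓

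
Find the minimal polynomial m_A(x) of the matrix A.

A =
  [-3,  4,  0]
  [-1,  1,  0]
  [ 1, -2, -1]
x^2 + 2*x + 1

The characteristic polynomial is χ_A(x) = (x + 1)^3, so the eigenvalues are known. The minimal polynomial is
  m_A(x) = Π_λ (x − λ)^{k_λ}
where k_λ is the size of the *largest* Jordan block for λ (equivalently, the smallest k with (A − λI)^k v = 0 for every generalised eigenvector v of λ).

  λ = -1: largest Jordan block has size 2, contributing (x + 1)^2

So m_A(x) = (x + 1)^2 = x^2 + 2*x + 1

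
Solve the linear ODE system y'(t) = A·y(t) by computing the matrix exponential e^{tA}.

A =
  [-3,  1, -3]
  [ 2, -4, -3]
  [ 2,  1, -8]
e^{tA} =
  [2*t*exp(-5*t) + exp(-5*t), t*exp(-5*t), -3*t*exp(-5*t)]
  [2*t*exp(-5*t), t*exp(-5*t) + exp(-5*t), -3*t*exp(-5*t)]
  [2*t*exp(-5*t), t*exp(-5*t), -3*t*exp(-5*t) + exp(-5*t)]

Strategy: write A = P · J · P⁻¹ where J is a Jordan canonical form, so e^{tA} = P · e^{tJ} · P⁻¹, and e^{tJ} can be computed block-by-block.

A has Jordan form
J =
  [-5,  1,  0]
  [ 0, -5,  0]
  [ 0,  0, -5]
(up to reordering of blocks).

Per-block formulas:
  For a 2×2 Jordan block J_2(-5): exp(t · J_2(-5)) = e^(-5t)·(I + t·N), where N is the 2×2 nilpotent shift.
  For a 1×1 block at λ = -5: exp(t · [-5]) = [e^(-5t)].

After assembling e^{tJ} and conjugating by P, we get:

e^{tA} =
  [2*t*exp(-5*t) + exp(-5*t), t*exp(-5*t), -3*t*exp(-5*t)]
  [2*t*exp(-5*t), t*exp(-5*t) + exp(-5*t), -3*t*exp(-5*t)]
  [2*t*exp(-5*t), t*exp(-5*t), -3*t*exp(-5*t) + exp(-5*t)]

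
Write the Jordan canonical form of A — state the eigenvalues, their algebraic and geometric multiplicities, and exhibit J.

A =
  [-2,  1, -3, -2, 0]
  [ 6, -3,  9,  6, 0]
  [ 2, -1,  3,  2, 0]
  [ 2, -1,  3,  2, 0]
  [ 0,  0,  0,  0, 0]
J_2(0) ⊕ J_1(0) ⊕ J_1(0) ⊕ J_1(0)

The characteristic polynomial is
  det(x·I − A) = x^5

Eigenvalues and multiplicities (the geometric multiplicity of λ is n − rank(A − λI), which equals the number of Jordan blocks for λ):
  λ = 0: algebraic multiplicity = 5, geometric multiplicity = 4

Determining the block sizes for each eigenvalue:
  λ = 0: 4 blocks summing to 5 forces exactly one block of size 2 and the rest size 1 → block sizes [2, 1, 1, 1]

Assembling the blocks gives a Jordan form
J =
  [0, 1, 0, 0, 0]
  [0, 0, 0, 0, 0]
  [0, 0, 0, 0, 0]
  [0, 0, 0, 0, 0]
  [0, 0, 0, 0, 0]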